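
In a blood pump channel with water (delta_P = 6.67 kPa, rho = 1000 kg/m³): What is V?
Formula: V = \sqrt{\frac{2 \Delta P}{\rho}}
V = √(2·(6.67·1000)/1000) = 3.652 m/s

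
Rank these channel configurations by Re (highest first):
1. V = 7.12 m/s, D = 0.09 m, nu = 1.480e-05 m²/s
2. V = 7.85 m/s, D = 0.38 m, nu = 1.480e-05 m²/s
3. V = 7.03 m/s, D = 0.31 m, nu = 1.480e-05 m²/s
Case 1: Re = 43297
Case 2: Re = 201554
Case 3: Re = 147250
Ranking (highest first): 2, 3, 1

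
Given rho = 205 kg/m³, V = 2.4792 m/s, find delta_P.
Formula: V = \sqrt{\frac{2 \Delta P}{\rho}}
Substituting knowns: 2.4792 = √(2·(delta_P·1000)/205)
Solving for delta_P: delta_P = 2.4792²·205/2/1000 = 0.63 kPa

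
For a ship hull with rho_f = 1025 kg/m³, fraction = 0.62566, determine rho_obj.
Formula: f_{sub} = \frac{\rho_{obj}}{\rho_f}
Substituting knowns: 0.62566 = rho_obj/1025
Solving for rho_obj: rho_obj = 0.62566·1025 = 641.3 kg/m³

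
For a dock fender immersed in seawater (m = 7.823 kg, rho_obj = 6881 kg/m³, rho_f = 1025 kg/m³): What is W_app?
Formula: W_{app} = mg\left(1 - \frac{\rho_f}{\rho_{obj}}\right)
W_app = 7.823·9.81·(1 − 1025/6881) = 65.31 N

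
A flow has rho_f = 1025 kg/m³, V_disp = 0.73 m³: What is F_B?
Formula: F_B = \rho_f g V_{disp}
F_B = 1025·9.81·0.73 = 7340 N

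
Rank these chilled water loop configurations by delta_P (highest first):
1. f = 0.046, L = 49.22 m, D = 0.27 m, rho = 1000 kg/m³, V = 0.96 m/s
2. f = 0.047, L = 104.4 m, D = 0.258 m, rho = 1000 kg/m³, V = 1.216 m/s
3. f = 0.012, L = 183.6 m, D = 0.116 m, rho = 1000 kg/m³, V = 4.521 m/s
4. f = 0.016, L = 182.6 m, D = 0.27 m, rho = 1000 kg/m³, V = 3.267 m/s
Case 1: delta_P = 3.864 kPa
Case 2: delta_P = 14.06 kPa
Case 3: delta_P = 194.1 kPa
Case 4: delta_P = 57.75 kPa
Ranking (highest first): 3, 4, 2, 1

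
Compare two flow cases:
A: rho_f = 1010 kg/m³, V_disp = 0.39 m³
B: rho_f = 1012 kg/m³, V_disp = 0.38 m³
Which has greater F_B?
F_B(A) = 3864 N, F_B(B) = 3773 N. Answer: A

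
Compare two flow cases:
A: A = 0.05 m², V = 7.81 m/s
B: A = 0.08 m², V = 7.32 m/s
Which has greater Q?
Q(A) = 390.5 L/s, Q(B) = 585.6 L/s. Answer: B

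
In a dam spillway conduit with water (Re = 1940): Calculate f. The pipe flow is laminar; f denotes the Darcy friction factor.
Formula: f = \frac{64}{Re}
f = 64/1940 = 0.03299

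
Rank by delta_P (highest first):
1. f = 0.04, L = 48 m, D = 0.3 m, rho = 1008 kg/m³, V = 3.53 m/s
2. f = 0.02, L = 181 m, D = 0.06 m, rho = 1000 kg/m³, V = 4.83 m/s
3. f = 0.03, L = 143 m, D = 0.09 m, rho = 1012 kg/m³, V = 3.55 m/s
Case 1: delta_P = 40.19 kPa
Case 2: delta_P = 703.8 kPa
Case 3: delta_P = 304 kPa
Ranking (highest first): 2, 3, 1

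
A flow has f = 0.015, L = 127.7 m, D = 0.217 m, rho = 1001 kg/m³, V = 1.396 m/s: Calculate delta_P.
Formula: \Delta P = f \frac{L}{D} \frac{\rho V^2}{2}
delta_P = 0.015·(127.7/0.217)·0.5·1001·1.396²/1000 = 8.61 kPa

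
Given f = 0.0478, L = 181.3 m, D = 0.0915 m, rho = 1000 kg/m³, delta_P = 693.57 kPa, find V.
Formula: \Delta P = f \frac{L}{D} \frac{\rho V^2}{2}
Substituting knowns: 693.57 = 0.0478·(181.3/0.0915)·0.5·1000·V²/1000
Solving for V: V = √((693.57·1000)/(0.0478·(181.3/0.0915)·0.5·1000)) = 3.827 m/s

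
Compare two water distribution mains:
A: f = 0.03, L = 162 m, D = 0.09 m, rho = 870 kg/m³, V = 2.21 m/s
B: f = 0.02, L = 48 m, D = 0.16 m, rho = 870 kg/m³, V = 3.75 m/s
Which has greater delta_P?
delta_P(A) = 114.7 kPa, delta_P(B) = 36.7 kPa. Answer: A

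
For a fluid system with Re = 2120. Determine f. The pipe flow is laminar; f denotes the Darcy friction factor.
Formula: f = \frac{64}{Re}
f = 64/2120 = 0.03019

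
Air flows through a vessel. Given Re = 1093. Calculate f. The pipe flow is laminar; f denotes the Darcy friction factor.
Formula: f = \frac{64}{Re}
f = 64/1093 = 0.05855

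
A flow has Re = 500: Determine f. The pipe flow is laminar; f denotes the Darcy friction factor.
Formula: f = \frac{64}{Re}
f = 64/500 = 0.128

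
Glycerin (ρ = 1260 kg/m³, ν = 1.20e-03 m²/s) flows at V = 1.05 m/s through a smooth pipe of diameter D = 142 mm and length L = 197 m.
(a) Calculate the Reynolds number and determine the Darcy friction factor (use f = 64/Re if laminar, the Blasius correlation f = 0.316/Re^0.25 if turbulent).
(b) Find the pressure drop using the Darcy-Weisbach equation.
(a) Re = V·D/ν = 1.05·0.142/1.20e-03 = 124.25 → laminar (Re < 2300); f = 64/Re = 64/124.25 = 0.51509
(b) Darcy-Weisbach: ΔP = f·(L/D)·½ρV²/1000 = 0.51509·(197/0.142)·½·1260·1.05²/1000 = 496.3 kPa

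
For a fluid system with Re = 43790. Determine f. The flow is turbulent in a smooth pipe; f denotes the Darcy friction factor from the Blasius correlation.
Formula: f = \frac{0.316}{Re^{0.25}}
f = 0.316/43790^0.25 = 0.02184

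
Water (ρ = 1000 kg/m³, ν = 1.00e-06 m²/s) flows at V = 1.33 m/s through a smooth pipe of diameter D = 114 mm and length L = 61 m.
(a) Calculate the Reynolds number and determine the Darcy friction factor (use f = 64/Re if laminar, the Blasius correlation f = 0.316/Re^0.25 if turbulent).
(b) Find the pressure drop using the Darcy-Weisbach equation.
(a) Re = V·D/ν = 1.33·0.114/1.00e-06 = 151620 → turbulent (Re > 4000); f = 0.316/Re^0.25 = 0.316/151620^0.25 = 0.016014 (Blasius is strictly valid for Re ≲ 1e5; used here as the smooth-pipe estimate the problem specifies)
(b) Darcy-Weisbach: ΔP = f·(L/D)·½ρV²/1000 = 0.016014·(61/0.114)·½·1000·1.33²/1000 = 7.579 kPa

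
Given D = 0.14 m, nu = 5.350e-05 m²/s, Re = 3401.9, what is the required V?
Formula: Re = \frac{V D}{\nu}
Substituting knowns: 3401.9 = V·0.14/5.350e-05
Solving for V: V = 3401.9·5.350e-05/0.14 = 1.3 m/s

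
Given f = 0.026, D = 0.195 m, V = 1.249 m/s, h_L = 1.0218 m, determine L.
Formula: h_L = f \frac{L}{D} \frac{V^2}{2g}
Substituting knowns: 1.0218 = 0.026·(L/0.195)·1.249²/(2·9.81)
Solving for L: L = 1.0218·2·9.81·0.195/(0.026·1.249²) = 96.38 m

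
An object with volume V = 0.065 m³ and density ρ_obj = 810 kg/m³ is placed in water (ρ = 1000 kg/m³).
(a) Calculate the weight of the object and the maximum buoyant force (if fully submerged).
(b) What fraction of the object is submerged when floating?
(a) W=rho_obj*g*V=810*9.81*0.065=516.5 N; F_B(max)=rho*g*V=1000*9.81*0.065=637.6 N
(b) Floating fraction=rho_obj/rho=810/1000=0.810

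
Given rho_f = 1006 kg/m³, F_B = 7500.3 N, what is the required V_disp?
Formula: F_B = \rho_f g V_{disp}
Substituting knowns: 7500.3 = 1006·9.81·V_disp
Solving for V_disp: V_disp = 7500.3/(1006·9.81) = 0.76 m³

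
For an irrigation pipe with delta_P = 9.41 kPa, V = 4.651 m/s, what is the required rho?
Formula: V = \sqrt{\frac{2 \Delta P}{\rho}}
Substituting knowns: 4.651 = √(2·(9.41·1000)/rho)
Solving for rho: rho = 2·(9.41·1000)/4.651² = 870 kg/m³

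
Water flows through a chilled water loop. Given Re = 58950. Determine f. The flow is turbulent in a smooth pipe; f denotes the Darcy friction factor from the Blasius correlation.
Formula: f = \frac{0.316}{Re^{0.25}}
f = 0.316/58950^0.25 = 0.02028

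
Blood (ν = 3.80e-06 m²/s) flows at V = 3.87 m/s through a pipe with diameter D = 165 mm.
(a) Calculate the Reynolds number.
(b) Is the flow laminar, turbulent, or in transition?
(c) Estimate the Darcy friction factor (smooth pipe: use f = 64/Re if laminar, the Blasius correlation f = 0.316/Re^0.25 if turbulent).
(a) Re = V·D/ν = 3.87·0.165/3.80e-06 = 168040
(b) Flow regime: turbulent (Re > 4000)
(c) Friction factor: f = 0.316/Re^0.25 = 0.316/168040^0.25 = 0.01561 (Blasius is strictly valid for Re ≲ 1e5; used here as the smooth-pipe estimate the problem specifies)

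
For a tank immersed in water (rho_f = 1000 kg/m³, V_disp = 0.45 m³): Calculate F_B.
Formula: F_B = \rho_f g V_{disp}
F_B = 1000·9.81·0.45 = 4414 N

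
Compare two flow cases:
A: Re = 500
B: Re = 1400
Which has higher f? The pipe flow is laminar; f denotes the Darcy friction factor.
f(A) = 0.128, f(B) = 0.04571. Answer: A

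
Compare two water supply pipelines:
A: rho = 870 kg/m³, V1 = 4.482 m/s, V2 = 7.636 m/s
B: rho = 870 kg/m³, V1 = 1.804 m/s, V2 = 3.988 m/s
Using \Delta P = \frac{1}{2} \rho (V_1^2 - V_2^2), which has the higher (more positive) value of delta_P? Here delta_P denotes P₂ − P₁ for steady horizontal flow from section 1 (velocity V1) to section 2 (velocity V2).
delta_P(A) = -16.63 kPa, delta_P(B) = -5.503 kPa. Answer: B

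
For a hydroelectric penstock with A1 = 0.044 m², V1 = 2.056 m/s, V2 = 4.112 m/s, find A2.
Formula: V_2 = \frac{A_1 V_1}{A_2}
Substituting knowns: 4.112 = 0.044·2.056/A2
Solving for A2: A2 = 0.044·2.056/4.112 = 0.022 m²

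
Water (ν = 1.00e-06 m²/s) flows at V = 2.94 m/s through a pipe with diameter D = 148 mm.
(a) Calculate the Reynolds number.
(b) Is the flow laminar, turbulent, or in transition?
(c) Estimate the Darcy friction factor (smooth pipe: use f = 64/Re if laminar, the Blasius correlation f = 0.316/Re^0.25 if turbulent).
(a) Re = V·D/ν = 2.94·0.148/1.00e-06 = 435120
(b) Flow regime: turbulent (Re > 4000)
(c) Friction factor: f = 0.316/Re^0.25 = 0.316/435120^0.25 = 0.0123 (Blasius is strictly valid for Re ≲ 1e5; used here as the smooth-pipe estimate the problem specifies)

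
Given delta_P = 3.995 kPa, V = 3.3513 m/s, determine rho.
Formula: V = \sqrt{\frac{2 \Delta P}{\rho}}
Substituting knowns: 3.3513 = √(2·(3.995·1000)/rho)
Solving for rho: rho = 2·(3.995·1000)/3.3513² = 711.4 kg/m³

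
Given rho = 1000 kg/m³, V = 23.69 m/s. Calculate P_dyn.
Formula: P_{dyn} = \frac{1}{2} \rho V^2
P_dyn = 0.5·1000·23.69²/1000 = 280.6 kPa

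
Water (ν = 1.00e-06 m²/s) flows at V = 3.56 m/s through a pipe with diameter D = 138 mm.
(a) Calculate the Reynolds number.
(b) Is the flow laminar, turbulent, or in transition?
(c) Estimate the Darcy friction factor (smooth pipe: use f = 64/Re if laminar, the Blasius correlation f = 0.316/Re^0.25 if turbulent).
(a) Re = V·D/ν = 3.56·0.138/1.00e-06 = 491280
(b) Flow regime: turbulent (Re > 4000)
(c) Friction factor: f = 0.316/Re^0.25 = 0.316/491280^0.25 = 0.01194 (Blasius is strictly valid for Re ≲ 1e5; used here as the smooth-pipe estimate the problem specifies)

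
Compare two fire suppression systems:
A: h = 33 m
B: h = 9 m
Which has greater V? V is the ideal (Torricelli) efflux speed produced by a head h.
V(A) = 25.45 m/s, V(B) = 13.29 m/s. Answer: A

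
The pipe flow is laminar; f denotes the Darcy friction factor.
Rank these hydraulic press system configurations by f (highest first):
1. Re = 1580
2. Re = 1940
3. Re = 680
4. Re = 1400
Case 1: f = 0.04051
Case 2: f = 0.03299
Case 3: f = 0.09412
Case 4: f = 0.04571
Ranking (highest first): 3, 4, 1, 2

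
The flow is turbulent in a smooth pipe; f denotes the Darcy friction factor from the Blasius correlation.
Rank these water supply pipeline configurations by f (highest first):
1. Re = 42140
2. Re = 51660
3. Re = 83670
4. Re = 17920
Case 1: f = 0.02206
Case 2: f = 0.02096
Case 3: f = 0.01858
Case 4: f = 0.02731
Ranking (highest first): 4, 1, 2, 3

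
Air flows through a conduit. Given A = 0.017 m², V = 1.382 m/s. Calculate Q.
Formula: Q = A V
Q = 0.017·1.382·1000 = 23.49 L/s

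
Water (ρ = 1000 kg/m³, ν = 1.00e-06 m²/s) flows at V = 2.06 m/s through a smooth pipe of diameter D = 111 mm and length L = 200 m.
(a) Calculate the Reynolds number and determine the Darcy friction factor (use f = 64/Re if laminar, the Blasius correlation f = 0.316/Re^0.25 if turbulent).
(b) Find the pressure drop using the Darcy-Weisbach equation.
(a) Re = V·D/ν = 2.06·0.111/1.00e-06 = 228660 → turbulent (Re > 4000); f = 0.316/Re^0.25 = 0.316/228660^0.25 = 0.014451 (Blasius is strictly valid for Re ≲ 1e5; used here as the smooth-pipe estimate the problem specifies)
(b) Darcy-Weisbach: ΔP = f·(L/D)·½ρV²/1000 = 0.014451·(200/0.111)·½·1000·2.06²/1000 = 55.25 kPa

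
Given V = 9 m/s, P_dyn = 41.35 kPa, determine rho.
Formula: P_{dyn} = \frac{1}{2} \rho V^2
Substituting knowns: 41.35 = 0.5·rho·9²/1000
Solving for rho: rho = 2·(41.35·1000)/9² = 1021 kg/m³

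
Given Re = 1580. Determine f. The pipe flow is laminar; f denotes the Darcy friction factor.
Formula: f = \frac{64}{Re}
f = 64/1580 = 0.04051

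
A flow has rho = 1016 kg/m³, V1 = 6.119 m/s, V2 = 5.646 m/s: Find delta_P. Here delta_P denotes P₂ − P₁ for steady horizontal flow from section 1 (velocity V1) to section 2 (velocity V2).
Formula: \Delta P = \frac{1}{2} \rho (V_1^2 - V_2^2)
delta_P = 0.5·1016·(6.119² − 5.646²)/1000 = 2.827 kPa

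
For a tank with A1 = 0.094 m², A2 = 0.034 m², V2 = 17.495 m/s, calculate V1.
Formula: V_2 = \frac{A_1 V_1}{A_2}
Substituting knowns: 17.495 = 0.094·V1/0.034
Solving for V1: V1 = 17.495·0.034/0.094 = 6.328 m/s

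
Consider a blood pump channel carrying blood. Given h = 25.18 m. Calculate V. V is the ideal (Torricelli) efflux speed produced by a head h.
Formula: V = \sqrt{2 g h}
V = √(2·9.81·25.18) = 22.23 m/s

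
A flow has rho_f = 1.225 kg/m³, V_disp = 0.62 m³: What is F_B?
Formula: F_B = \rho_f g V_{disp}
F_B = 1.225·9.81·0.62 = 7.451 N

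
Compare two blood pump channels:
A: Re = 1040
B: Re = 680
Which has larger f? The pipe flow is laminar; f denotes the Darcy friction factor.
f(A) = 0.06154, f(B) = 0.09412. Answer: B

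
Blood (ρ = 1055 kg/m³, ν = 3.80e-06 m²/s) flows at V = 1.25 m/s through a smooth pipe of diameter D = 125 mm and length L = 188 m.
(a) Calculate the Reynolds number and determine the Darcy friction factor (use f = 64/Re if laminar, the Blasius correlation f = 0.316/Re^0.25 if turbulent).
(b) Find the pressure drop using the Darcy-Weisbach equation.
(a) Re = V·D/ν = 1.25·0.125/3.80e-06 = 41118 → turbulent (Re > 4000); f = 0.316/Re^0.25 = 0.316/41118^0.25 = 0.022191
(b) Darcy-Weisbach: ΔP = f·(L/D)·½ρV²/1000 = 0.022191·(188/0.125)·½·1055·1.25²/1000 = 27.51 kPa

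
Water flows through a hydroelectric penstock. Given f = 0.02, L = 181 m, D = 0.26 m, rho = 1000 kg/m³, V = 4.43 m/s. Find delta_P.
Formula: \Delta P = f \frac{L}{D} \frac{\rho V^2}{2}
delta_P = 0.02·(181/0.26)·0.5·1000·4.43²/1000 = 136.6 kPa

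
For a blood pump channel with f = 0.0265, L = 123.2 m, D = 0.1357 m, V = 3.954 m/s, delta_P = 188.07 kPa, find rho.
Formula: \Delta P = f \frac{L}{D} \frac{\rho V^2}{2}
Substituting knowns: 188.07 = 0.0265·(123.2/0.1357)·0.5·rho·3.954²/1000
Solving for rho: rho = (188.07·1000)/(0.0265·(123.2/0.1357)·0.5·3.954²) = 1000 kg/m³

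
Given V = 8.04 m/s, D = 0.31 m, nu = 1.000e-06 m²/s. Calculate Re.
Formula: Re = \frac{V D}{\nu}
Re = 8.04·0.31/1.000e-06 = 2.492e+06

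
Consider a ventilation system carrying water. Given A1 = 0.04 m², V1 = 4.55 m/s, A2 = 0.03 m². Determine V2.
Formula: V_2 = \frac{A_1 V_1}{A_2}
V2 = 0.04·4.55/0.03 = 6.067 m/s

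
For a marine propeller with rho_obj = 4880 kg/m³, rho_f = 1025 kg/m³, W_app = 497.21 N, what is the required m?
Formula: W_{app} = mg\left(1 - \frac{\rho_f}{\rho_{obj}}\right)
Substituting knowns: 497.21 = m·9.81·(1 − 1025/4880)
Solving for m: m = 497.21/(9.81·(1 − 1025/4880)) = 64.16 kg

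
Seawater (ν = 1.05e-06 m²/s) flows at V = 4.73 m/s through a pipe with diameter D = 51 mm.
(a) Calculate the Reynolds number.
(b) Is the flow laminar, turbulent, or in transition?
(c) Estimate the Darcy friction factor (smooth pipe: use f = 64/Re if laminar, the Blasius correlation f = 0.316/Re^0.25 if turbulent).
(a) Re = V·D/ν = 4.73·0.051/1.05e-06 = 229740
(b) Flow regime: turbulent (Re > 4000)
(c) Friction factor: f = 0.316/Re^0.25 = 0.316/229740^0.25 = 0.01443 (Blasius is strictly valid for Re ≲ 1e5; used here as the smooth-pipe estimate the problem specifies)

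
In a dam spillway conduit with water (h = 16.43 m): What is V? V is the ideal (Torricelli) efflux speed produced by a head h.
Formula: V = \sqrt{2 g h}
V = √(2·9.81·16.43) = 17.95 m/s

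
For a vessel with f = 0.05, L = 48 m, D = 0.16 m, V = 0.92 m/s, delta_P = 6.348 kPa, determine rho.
Formula: \Delta P = f \frac{L}{D} \frac{\rho V^2}{2}
Substituting knowns: 6.348 = 0.05·(48/0.16)·0.5·rho·0.92²/1000
Solving for rho: rho = (6.348·1000)/(0.05·(48/0.16)·0.5·0.92²) = 1000 kg/m³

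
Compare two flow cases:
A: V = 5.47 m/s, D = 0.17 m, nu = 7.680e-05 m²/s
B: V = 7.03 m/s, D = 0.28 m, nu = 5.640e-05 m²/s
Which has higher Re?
Re(A) = 12108, Re(B) = 34901. Answer: B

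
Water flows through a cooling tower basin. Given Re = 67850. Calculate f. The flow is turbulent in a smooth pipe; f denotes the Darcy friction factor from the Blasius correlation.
Formula: f = \frac{0.316}{Re^{0.25}}
f = 0.316/67850^0.25 = 0.01958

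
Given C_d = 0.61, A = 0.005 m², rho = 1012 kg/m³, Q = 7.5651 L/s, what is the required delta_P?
Formula: Q = C_d A \sqrt{\frac{2 \Delta P}{\rho}}
Substituting knowns: 7.5651 = 0.61·0.005·√(2·(delta_P·1000)/1012)·1000
Solving for delta_P: delta_P = ((7.5651/1000)/(0.61·0.005))²·1012/2/1000 = 3.113 kPa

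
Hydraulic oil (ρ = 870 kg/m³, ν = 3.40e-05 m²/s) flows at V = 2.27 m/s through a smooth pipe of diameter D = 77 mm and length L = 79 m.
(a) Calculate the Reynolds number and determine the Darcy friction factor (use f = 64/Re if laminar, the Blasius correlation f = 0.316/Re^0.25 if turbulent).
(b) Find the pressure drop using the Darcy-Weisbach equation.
(a) Re = V·D/ν = 2.27·0.077/3.40e-05 = 5140.9 → turbulent (Re > 4000); f = 0.316/Re^0.25 = 0.316/5140.9^0.25 = 0.037319
(b) Darcy-Weisbach: ΔP = f·(L/D)·½ρV²/1000 = 0.037319·(79/0.077)·½·870·2.27²/1000 = 85.82 kPa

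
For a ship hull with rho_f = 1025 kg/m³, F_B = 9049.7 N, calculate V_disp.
Formula: F_B = \rho_f g V_{disp}
Substituting knowns: 9049.7 = 1025·9.81·V_disp
Solving for V_disp: V_disp = 9049.7/(1025·9.81) = 0.9 m³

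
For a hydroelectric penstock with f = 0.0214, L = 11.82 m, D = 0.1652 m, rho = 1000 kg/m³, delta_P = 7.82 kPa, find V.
Formula: \Delta P = f \frac{L}{D} \frac{\rho V^2}{2}
Substituting knowns: 7.82 = 0.0214·(11.82/0.1652)·0.5·1000·V²/1000
Solving for V: V = √((7.82·1000)/(0.0214·(11.82/0.1652)·0.5·1000)) = 3.196 m/s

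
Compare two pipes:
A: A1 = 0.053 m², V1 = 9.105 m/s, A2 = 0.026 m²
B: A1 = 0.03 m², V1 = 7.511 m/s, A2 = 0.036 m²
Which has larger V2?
V2(A) = 18.56 m/s, V2(B) = 6.259 m/s. Answer: A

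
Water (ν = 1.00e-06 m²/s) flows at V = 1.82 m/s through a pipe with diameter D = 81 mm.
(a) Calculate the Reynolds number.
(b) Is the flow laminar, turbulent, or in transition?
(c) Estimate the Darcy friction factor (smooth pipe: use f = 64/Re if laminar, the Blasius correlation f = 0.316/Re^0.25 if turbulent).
(a) Re = V·D/ν = 1.82·0.081/1.00e-06 = 147420
(b) Flow regime: turbulent (Re > 4000)
(c) Friction factor: f = 0.316/Re^0.25 = 0.316/147420^0.25 = 0.01613 (Blasius is strictly valid for Re ≲ 1e5; used here as the smooth-pipe estimate the problem specifies)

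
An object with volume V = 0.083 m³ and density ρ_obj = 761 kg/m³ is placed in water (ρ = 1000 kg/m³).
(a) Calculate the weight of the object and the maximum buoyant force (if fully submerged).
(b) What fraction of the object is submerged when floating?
(a) W=rho_obj*g*V=761*9.81*0.083=619.6 N; F_B(max)=rho*g*V=1000*9.81*0.083=814.2 N
(b) Floating fraction=rho_obj/rho=761/1000=0.761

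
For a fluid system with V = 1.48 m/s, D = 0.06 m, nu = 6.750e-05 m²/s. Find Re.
Formula: Re = \frac{V D}{\nu}
Re = 1.48·0.06/6.750e-05 = 1316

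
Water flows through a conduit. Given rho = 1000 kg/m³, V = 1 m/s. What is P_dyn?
Formula: P_{dyn} = \frac{1}{2} \rho V^2
P_dyn = 0.5·1000·1²/1000 = 0.5 kPa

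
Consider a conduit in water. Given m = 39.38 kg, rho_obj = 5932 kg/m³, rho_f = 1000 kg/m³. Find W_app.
Formula: W_{app} = mg\left(1 - \frac{\rho_f}{\rho_{obj}}\right)
W_app = 39.38·9.81·(1 − 1000/5932) = 321.2 N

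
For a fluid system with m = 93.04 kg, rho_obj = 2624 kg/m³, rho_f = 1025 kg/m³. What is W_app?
Formula: W_{app} = mg\left(1 - \frac{\rho_f}{\rho_{obj}}\right)
W_app = 93.04·9.81·(1 − 1025/2624) = 556.2 N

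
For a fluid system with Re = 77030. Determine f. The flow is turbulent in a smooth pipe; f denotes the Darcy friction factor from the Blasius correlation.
Formula: f = \frac{0.316}{Re^{0.25}}
f = 0.316/77030^0.25 = 0.01897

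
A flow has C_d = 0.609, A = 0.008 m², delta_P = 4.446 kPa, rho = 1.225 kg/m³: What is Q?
Formula: Q = C_d A \sqrt{\frac{2 \Delta P}{\rho}}
Q = 0.609·0.008·√(2·(4.446·1000)/1.225)·1000 = 415.1 L/s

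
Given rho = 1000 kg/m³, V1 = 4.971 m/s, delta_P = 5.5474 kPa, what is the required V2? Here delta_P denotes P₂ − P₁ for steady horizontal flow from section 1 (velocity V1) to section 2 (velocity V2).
Formula: \Delta P = \frac{1}{2} \rho (V_1^2 - V_2^2)
Substituting knowns: 5.5474 = 0.5·1000·(4.971² − V2²)/1000
Solving for V2: V2 = √(4.971² − 2·(5.5474·1000)/1000) = 3.69 m/s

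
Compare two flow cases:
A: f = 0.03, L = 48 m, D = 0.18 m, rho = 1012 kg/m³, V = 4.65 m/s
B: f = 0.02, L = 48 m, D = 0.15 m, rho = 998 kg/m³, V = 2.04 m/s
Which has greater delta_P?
delta_P(A) = 87.53 kPa, delta_P(B) = 13.29 kPa. Answer: A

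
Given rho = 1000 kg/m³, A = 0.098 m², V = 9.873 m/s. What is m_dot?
Formula: \dot{m} = \rho A V
m_dot = 1000·0.098·9.873 = 967.6 kg/s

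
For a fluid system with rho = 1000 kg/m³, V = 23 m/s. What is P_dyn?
Formula: P_{dyn} = \frac{1}{2} \rho V^2
P_dyn = 0.5·1000·23²/1000 = 264.5 kPa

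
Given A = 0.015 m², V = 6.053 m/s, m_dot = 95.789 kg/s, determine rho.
Formula: \dot{m} = \rho A V
Substituting knowns: 95.789 = rho·0.015·6.053
Solving for rho: rho = 95.789/(0.015·6.053) = 1055 kg/m³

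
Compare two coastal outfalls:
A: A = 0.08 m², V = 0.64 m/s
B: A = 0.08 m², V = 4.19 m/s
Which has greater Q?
Q(A) = 51.2 L/s, Q(B) = 335.2 L/s. Answer: B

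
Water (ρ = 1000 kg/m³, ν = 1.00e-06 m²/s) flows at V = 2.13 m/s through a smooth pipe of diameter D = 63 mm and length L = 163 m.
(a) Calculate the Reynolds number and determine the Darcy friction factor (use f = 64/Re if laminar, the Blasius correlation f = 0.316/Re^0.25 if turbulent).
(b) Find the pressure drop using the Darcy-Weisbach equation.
(a) Re = V·D/ν = 2.13·0.063/1.00e-06 = 134190 → turbulent (Re > 4000); f = 0.316/Re^0.25 = 0.316/134190^0.25 = 0.01651 (Blasius is strictly valid for Re ≲ 1e5; used here as the smooth-pipe estimate the problem specifies)
(b) Darcy-Weisbach: ΔP = f·(L/D)·½ρV²/1000 = 0.01651·(163/0.063)·½·1000·2.13²/1000 = 96.9 kPa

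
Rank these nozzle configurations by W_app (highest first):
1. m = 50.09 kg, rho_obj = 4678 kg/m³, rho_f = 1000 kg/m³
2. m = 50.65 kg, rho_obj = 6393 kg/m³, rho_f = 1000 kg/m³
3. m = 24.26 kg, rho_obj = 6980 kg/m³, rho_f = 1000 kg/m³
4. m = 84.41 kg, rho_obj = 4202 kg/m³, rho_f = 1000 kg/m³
Case 1: W_app = 386.3 N
Case 2: W_app = 419.2 N
Case 3: W_app = 203.9 N
Case 4: W_app = 631 N
Ranking (highest first): 4, 2, 1, 3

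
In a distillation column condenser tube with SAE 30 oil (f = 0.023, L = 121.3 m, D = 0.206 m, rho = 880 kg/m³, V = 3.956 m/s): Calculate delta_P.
Formula: \Delta P = f \frac{L}{D} \frac{\rho V^2}{2}
delta_P = 0.023·(121.3/0.206)·0.5·880·3.956²/1000 = 93.26 kPa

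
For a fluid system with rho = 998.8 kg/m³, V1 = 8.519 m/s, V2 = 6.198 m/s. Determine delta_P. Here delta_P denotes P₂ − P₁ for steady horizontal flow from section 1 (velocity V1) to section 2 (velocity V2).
Formula: \Delta P = \frac{1}{2} \rho (V_1^2 - V_2^2)
delta_P = 0.5·998.8·(8.519² − 6.198²)/1000 = 17.06 kPa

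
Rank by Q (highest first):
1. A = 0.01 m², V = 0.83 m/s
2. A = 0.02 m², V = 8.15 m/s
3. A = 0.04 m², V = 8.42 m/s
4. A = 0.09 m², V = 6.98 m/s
Case 1: Q = 8.3 L/s
Case 2: Q = 163 L/s
Case 3: Q = 336.8 L/s
Case 4: Q = 628.2 L/s
Ranking (highest first): 4, 3, 2, 1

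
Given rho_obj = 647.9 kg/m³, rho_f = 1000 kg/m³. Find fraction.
Formula: f_{sub} = \frac{\rho_{obj}}{\rho_f}
fraction = 647.9/1000 = 0.6479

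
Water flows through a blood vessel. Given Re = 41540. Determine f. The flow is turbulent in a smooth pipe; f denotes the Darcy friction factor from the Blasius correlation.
Formula: f = \frac{0.316}{Re^{0.25}}
f = 0.316/41540^0.25 = 0.02213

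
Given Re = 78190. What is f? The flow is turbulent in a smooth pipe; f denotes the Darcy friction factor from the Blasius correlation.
Formula: f = \frac{0.316}{Re^{0.25}}
f = 0.316/78190^0.25 = 0.0189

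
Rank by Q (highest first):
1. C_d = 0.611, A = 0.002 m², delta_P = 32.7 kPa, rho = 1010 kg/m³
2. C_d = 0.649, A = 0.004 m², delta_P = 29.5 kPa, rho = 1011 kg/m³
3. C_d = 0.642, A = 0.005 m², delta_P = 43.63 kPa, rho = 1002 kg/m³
Case 1: Q = 9.833 L/s
Case 2: Q = 19.83 L/s
Case 3: Q = 29.96 L/s
Ranking (highest first): 3, 2, 1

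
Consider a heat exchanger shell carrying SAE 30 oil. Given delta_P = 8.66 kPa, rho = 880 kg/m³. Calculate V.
Formula: V = \sqrt{\frac{2 \Delta P}{\rho}}
V = √(2·(8.66·1000)/880) = 4.436 m/s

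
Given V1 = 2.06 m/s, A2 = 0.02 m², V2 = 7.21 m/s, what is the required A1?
Formula: V_2 = \frac{A_1 V_1}{A_2}
Substituting knowns: 7.21 = A1·2.06/0.02
Solving for A1: A1 = 7.21·0.02/2.06 = 0.07 m²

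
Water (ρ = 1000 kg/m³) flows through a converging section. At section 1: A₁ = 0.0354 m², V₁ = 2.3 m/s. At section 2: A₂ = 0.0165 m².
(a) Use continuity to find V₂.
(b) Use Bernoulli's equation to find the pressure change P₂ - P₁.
(a) Continuity: A₁V₁=A₂V₂ -> V₂=A₁V₁/A₂=0.0354*2.3/0.0165=4.93 m/s
(b) Bernoulli: P₂-P₁=0.5*rho*(V₁^2-V₂^2)/1000=0.5*1000*(2.3^2-4.93^2)/1000=-9.507 kPa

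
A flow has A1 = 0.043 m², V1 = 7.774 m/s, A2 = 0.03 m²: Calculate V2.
Formula: V_2 = \frac{A_1 V_1}{A_2}
V2 = 0.043·7.774/0.03 = 11.14 m/s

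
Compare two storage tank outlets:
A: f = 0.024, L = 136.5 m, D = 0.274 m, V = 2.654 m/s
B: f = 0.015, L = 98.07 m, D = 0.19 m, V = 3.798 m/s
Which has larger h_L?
h_L(A) = 4.292 m, h_L(B) = 5.692 m. Answer: B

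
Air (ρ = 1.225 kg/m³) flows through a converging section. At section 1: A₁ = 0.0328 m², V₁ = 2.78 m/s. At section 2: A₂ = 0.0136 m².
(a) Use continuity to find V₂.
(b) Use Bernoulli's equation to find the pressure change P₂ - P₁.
(a) Continuity: A₁V₁=A₂V₂ -> V₂=A₁V₁/A₂=0.0328*2.78/0.0136=6.70 m/s
(b) Bernoulli: P₂-P₁=0.5*rho*(V₁^2-V₂^2)/1000=0.5*1.225*(2.78^2-6.70^2)/1000=-0.02276 kPa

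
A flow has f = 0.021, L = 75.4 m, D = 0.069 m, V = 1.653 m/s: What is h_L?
Formula: h_L = f \frac{L}{D} \frac{V^2}{2g}
h_L = 0.021·(75.4/0.069)·1.653²/(2·9.81) = 3.196 m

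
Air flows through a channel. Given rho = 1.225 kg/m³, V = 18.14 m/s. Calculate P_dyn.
Formula: P_{dyn} = \frac{1}{2} \rho V^2
P_dyn = 0.5·1.225·18.14²/1000 = 0.2015 kPa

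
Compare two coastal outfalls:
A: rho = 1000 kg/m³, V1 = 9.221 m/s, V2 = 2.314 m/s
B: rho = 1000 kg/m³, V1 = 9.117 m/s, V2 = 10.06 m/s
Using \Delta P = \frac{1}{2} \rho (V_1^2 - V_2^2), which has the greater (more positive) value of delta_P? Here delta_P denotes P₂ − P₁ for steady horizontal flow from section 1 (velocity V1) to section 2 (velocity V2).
delta_P(A) = 39.84 kPa, delta_P(B) = -9.042 kPa. Answer: A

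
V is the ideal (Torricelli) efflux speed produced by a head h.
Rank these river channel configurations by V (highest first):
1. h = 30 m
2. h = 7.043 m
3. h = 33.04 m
Case 1: V = 24.26 m/s
Case 2: V = 11.76 m/s
Case 3: V = 25.46 m/s
Ranking (highest first): 3, 1, 2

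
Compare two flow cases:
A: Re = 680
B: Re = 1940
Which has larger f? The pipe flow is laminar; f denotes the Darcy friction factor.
f(A) = 0.09412, f(B) = 0.03299. Answer: A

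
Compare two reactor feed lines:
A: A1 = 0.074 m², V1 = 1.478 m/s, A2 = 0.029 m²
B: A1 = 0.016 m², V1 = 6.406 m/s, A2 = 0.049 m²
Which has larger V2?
V2(A) = 3.771 m/s, V2(B) = 2.092 m/s. Answer: A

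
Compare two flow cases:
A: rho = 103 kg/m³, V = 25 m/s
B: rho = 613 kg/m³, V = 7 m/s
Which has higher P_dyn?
P_dyn(A) = 32.19 kPa, P_dyn(B) = 15.02 kPa. Answer: A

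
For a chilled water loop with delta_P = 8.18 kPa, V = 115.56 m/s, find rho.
Formula: V = \sqrt{\frac{2 \Delta P}{\rho}}
Substituting knowns: 115.56 = √(2·(8.18·1000)/rho)
Solving for rho: rho = 2·(8.18·1000)/115.56² = 1.225 kg/m³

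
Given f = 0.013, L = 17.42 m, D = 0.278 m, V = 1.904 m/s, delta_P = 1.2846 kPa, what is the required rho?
Formula: \Delta P = f \frac{L}{D} \frac{\rho V^2}{2}
Substituting knowns: 1.2846 = 0.013·(17.42/0.278)·0.5·rho·1.904²/1000
Solving for rho: rho = (1.2846·1000)/(0.013·(17.42/0.278)·0.5·1.904²) = 870 kg/m³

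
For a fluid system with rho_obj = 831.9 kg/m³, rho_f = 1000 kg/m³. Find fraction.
Formula: f_{sub} = \frac{\rho_{obj}}{\rho_f}
fraction = 831.9/1000 = 0.8319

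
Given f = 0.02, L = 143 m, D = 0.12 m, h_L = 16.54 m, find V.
Formula: h_L = f \frac{L}{D} \frac{V^2}{2g}
Substituting knowns: 16.54 = 0.02·(143/0.12)·V²/(2·9.81)
Solving for V: V = √(16.54·2·9.81/(0.02·(143/0.12))) = 3.69 m/s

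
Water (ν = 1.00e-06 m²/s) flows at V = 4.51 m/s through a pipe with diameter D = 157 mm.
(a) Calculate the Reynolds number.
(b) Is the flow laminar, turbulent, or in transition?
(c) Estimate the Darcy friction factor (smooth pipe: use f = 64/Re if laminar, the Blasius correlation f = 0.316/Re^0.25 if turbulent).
(a) Re = V·D/ν = 4.51·0.157/1.00e-06 = 708070
(b) Flow regime: turbulent (Re > 4000)
(c) Friction factor: f = 0.316/Re^0.25 = 0.316/708070^0.25 = 0.01089 (Blasius is strictly valid for Re ≲ 1e5; used here as the smooth-pipe estimate the problem specifies)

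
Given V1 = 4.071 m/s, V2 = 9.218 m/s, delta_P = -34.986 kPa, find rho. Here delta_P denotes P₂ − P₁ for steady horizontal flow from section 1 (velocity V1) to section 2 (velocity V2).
Formula: \Delta P = \frac{1}{2} \rho (V_1^2 - V_2^2)
Substituting knowns: -34.986 = 0.5·rho·(4.071² − 9.218²)/1000
Solving for rho: rho = 2·(-34.986·1000)/(4.071² − 9.218²) = 1023 kg/m³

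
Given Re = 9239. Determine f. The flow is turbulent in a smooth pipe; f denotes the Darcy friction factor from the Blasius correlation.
Formula: f = \frac{0.316}{Re^{0.25}}
f = 0.316/9239^0.25 = 0.03223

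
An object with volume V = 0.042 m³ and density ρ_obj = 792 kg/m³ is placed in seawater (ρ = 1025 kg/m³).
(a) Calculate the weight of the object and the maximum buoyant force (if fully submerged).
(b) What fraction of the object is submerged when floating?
(a) W=rho_obj*g*V=792*9.81*0.042=326.3 N; F_B(max)=rho*g*V=1025*9.81*0.042=422.3 N
(b) Floating fraction=rho_obj/rho=792/1025=0.773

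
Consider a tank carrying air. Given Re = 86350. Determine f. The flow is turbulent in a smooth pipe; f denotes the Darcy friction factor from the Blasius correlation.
Formula: f = \frac{0.316}{Re^{0.25}}
f = 0.316/86350^0.25 = 0.01843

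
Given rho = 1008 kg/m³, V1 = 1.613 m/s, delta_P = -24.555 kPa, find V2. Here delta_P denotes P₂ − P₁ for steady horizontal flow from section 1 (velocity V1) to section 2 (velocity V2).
Formula: \Delta P = \frac{1}{2} \rho (V_1^2 - V_2^2)
Substituting knowns: -24.555 = 0.5·1008·(1.613² − V2²)/1000
Solving for V2: V2 = √(1.613² − 2·(-24.555·1000)/1008) = 7.164 m/s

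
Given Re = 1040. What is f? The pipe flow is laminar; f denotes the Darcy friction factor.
Formula: f = \frac{64}{Re}
f = 64/1040 = 0.06154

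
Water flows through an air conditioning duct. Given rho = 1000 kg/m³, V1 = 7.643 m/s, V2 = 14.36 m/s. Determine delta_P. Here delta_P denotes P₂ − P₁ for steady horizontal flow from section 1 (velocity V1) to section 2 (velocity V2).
Formula: \Delta P = \frac{1}{2} \rho (V_1^2 - V_2^2)
delta_P = 0.5·1000·(7.643² − 14.36²)/1000 = -73.9 kPa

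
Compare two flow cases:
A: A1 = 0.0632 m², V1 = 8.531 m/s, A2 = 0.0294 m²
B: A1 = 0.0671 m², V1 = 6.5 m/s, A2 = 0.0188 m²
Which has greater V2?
V2(A) = 18.34 m/s, V2(B) = 23.2 m/s. Answer: B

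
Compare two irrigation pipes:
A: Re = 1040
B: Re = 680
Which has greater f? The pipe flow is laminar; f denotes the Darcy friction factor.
f(A) = 0.06154, f(B) = 0.09412. Answer: B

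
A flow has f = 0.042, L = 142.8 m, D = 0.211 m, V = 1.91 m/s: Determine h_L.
Formula: h_L = f \frac{L}{D} \frac{V^2}{2g}
h_L = 0.042·(142.8/0.211)·1.91²/(2·9.81) = 5.285 m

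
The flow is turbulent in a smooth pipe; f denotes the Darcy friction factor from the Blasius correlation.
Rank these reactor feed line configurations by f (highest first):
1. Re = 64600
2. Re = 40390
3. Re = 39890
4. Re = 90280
Case 1: f = 0.01982
Case 2: f = 0.02229
Case 3: f = 0.02236
Case 4: f = 0.01823
Ranking (highest first): 3, 2, 1, 4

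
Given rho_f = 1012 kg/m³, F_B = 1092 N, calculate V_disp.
Formula: F_B = \rho_f g V_{disp}
Substituting knowns: 1092 = 1012·9.81·V_disp
Solving for V_disp: V_disp = 1092/(1012·9.81) = 0.11 m³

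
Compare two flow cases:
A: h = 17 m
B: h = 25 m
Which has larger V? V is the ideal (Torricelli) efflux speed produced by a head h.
V(A) = 18.26 m/s, V(B) = 22.15 m/s. Answer: B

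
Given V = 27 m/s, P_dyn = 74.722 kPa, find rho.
Formula: P_{dyn} = \frac{1}{2} \rho V^2
Substituting knowns: 74.722 = 0.5·rho·27²/1000
Solving for rho: rho = 2·(74.722·1000)/27² = 205 kg/m³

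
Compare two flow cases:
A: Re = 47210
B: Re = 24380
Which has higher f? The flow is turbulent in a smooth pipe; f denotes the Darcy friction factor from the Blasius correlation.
f(A) = 0.02144, f(B) = 0.02529. Answer: B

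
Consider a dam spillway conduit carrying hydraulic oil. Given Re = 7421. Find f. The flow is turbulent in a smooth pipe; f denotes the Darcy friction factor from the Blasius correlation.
Formula: f = \frac{0.316}{Re^{0.25}}
f = 0.316/7421^0.25 = 0.03405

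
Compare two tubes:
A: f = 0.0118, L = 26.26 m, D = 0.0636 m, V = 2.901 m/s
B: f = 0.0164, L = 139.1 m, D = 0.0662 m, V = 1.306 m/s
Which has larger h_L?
h_L(A) = 2.09 m, h_L(B) = 2.996 m. Answer: B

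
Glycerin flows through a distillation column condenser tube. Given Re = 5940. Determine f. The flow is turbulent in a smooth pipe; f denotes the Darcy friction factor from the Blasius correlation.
Formula: f = \frac{0.316}{Re^{0.25}}
f = 0.316/5940^0.25 = 0.03599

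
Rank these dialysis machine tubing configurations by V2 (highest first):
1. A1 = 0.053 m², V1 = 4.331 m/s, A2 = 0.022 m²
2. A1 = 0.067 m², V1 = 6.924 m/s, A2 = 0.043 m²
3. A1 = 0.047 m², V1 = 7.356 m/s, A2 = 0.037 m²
Case 1: V2 = 10.43 m/s
Case 2: V2 = 10.79 m/s
Case 3: V2 = 9.344 m/s
Ranking (highest first): 2, 1, 3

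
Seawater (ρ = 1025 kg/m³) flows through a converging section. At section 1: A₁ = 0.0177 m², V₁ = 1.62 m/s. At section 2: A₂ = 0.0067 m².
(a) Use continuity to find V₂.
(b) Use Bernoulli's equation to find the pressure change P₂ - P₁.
(a) Continuity: A₁V₁=A₂V₂ -> V₂=A₁V₁/A₂=0.0177*1.62/0.0067=4.28 m/s
(b) Bernoulli: P₂-P₁=0.5*rho*(V₁^2-V₂^2)/1000=0.5*1025*(1.62^2-4.28^2)/1000=-8.043 kPa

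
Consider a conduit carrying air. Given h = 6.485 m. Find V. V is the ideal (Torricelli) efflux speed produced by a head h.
Formula: V = \sqrt{2 g h}
V = √(2·9.81·6.485) = 11.28 m/s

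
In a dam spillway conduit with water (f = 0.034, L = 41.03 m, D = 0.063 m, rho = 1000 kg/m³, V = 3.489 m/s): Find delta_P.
Formula: \Delta P = f \frac{L}{D} \frac{\rho V^2}{2}
delta_P = 0.034·(41.03/0.063)·0.5·1000·3.489²/1000 = 134.8 kPa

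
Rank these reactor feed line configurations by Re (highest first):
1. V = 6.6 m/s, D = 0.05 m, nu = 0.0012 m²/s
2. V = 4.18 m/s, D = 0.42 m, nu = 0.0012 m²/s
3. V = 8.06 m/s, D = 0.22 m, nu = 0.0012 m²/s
Case 1: Re = 275
Case 2: Re = 1463
Case 3: Re = 1478
Ranking (highest first): 3, 2, 1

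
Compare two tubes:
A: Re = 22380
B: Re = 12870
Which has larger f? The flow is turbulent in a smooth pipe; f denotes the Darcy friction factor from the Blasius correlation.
f(A) = 0.02584, f(B) = 0.02967. Answer: B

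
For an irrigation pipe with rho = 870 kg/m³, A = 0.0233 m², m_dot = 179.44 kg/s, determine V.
Formula: \dot{m} = \rho A V
Substituting knowns: 179.44 = 870·0.0233·V
Solving for V: V = 179.44/(870·0.0233) = 8.852 m/s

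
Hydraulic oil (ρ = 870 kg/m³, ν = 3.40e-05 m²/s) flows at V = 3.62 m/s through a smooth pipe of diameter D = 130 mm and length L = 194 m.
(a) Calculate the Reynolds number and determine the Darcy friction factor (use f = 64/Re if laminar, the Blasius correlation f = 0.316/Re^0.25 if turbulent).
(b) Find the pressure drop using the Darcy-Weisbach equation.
(a) Re = V·D/ν = 3.62·0.13/3.40e-05 = 13841 → turbulent (Re > 4000); f = 0.316/Re^0.25 = 0.316/13841^0.25 = 0.029134
(b) Darcy-Weisbach: ΔP = f·(L/D)·½ρV²/1000 = 0.029134·(194/0.130)·½·870·3.62²/1000 = 247.8 kPa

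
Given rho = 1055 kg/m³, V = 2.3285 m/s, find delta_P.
Formula: V = \sqrt{\frac{2 \Delta P}{\rho}}
Substituting knowns: 2.3285 = √(2·(delta_P·1000)/1055)
Solving for delta_P: delta_P = 2.3285²·1055/2/1000 = 2.86 kPa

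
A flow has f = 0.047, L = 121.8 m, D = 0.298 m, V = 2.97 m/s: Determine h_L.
Formula: h_L = f \frac{L}{D} \frac{V^2}{2g}
h_L = 0.047·(121.8/0.298)·2.97²/(2·9.81) = 8.637 m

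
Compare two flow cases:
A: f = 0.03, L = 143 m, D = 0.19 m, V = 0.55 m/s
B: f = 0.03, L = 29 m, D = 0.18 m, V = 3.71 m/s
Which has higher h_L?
h_L(A) = 0.3481 m, h_L(B) = 3.391 m. Answer: B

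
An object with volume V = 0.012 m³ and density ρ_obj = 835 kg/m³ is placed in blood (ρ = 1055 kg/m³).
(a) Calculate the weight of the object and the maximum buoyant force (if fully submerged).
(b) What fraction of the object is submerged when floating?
(a) W=rho_obj*g*V=835*9.81*0.012=98.3 N; F_B(max)=rho*g*V=1055*9.81*0.012=124.2 N
(b) Floating fraction=rho_obj/rho=835/1055=0.791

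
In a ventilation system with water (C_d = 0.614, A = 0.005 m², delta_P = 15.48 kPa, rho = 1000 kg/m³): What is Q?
Formula: Q = C_d A \sqrt{\frac{2 \Delta P}{\rho}}
Q = 0.614·0.005·√(2·(15.48·1000)/1000)·1000 = 17.08 L/s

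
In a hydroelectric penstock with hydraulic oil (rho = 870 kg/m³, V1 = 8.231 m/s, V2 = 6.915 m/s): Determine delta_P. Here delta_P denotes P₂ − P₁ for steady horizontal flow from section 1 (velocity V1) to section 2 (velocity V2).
Formula: \Delta P = \frac{1}{2} \rho (V_1^2 - V_2^2)
delta_P = 0.5·870·(8.231² − 6.915²)/1000 = 8.67 kPa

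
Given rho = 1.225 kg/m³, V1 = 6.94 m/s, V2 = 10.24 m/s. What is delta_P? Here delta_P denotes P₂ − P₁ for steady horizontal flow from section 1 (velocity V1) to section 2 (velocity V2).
Formula: \Delta P = \frac{1}{2} \rho (V_1^2 - V_2^2)
delta_P = 0.5·1.225·(6.94² − 10.24²)/1000 = -0.03473 kPa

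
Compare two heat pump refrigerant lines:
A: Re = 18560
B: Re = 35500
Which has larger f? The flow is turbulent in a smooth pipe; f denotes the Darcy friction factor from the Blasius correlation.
f(A) = 0.02707, f(B) = 0.02302. Answer: A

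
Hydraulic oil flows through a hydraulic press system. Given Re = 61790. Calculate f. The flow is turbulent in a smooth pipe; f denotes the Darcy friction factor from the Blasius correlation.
Formula: f = \frac{0.316}{Re^{0.25}}
f = 0.316/61790^0.25 = 0.02004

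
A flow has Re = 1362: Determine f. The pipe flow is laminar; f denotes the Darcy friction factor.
Formula: f = \frac{64}{Re}
f = 64/1362 = 0.04699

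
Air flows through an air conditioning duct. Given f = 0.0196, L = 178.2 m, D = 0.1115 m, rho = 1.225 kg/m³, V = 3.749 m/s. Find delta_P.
Formula: \Delta P = f \frac{L}{D} \frac{\rho V^2}{2}
delta_P = 0.0196·(178.2/0.1115)·0.5·1.225·3.749²/1000 = 0.2697 kPa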